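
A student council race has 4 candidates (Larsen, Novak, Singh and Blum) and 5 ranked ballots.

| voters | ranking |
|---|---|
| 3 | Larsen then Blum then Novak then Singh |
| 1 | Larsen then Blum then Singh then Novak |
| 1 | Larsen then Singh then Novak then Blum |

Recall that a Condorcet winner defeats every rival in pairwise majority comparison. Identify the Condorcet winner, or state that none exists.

Head-to-head results (5 voters):
Larsen vs Novak: 5 to 0, Larsen.
Larsen vs Singh: Larsen is ranked higher on 3+1+1 = 5 ballots, Singh on 0. Larsen wins 5–0.
Larsen vs Blum: 3+1+1 = 5 for Larsen, 0 for Blum — Larsen by 5–0.
Novak vs Singh: Novak is ranked higher on 3 ballots, Singh on 2. Novak wins 3–2.
Novak vs Blum: 1 to 4, Blum.
Singh vs Blum: 1 for Singh, 4 for Blum — Blum by 4–1.
Larsen wins every pairwise contest, so Larsen is the Condorcet winner.

Larsen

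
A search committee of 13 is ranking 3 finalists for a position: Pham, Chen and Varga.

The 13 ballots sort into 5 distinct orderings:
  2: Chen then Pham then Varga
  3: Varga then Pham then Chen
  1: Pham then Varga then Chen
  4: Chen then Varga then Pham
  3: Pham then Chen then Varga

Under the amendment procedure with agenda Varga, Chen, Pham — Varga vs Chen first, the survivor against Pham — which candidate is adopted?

Round 1: Varga vs Chen — 4–9, Chen advances.
Round 2: Chen vs Pham — 6–7, Pham advances.
The agenda winner is Pham.

Pham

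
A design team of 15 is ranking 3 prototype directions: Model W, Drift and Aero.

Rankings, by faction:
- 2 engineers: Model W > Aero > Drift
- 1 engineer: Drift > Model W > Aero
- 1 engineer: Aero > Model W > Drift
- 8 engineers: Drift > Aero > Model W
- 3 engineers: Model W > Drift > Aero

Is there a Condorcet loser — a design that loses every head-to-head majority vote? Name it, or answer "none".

Pairwise majorities:
Model W vs Drift: Model W is ranked higher on 2+1+3 = 6 ballots, Drift on 9. Drift wins 9–6.
Model W vs Aero: Model W preferred on 2+1+3 = 6 ballots; Aero wins 9–6.
Drift–Aero: Drift 12–3.
Model W is beaten in every head-to-head and is the Condorcet loser.

Model W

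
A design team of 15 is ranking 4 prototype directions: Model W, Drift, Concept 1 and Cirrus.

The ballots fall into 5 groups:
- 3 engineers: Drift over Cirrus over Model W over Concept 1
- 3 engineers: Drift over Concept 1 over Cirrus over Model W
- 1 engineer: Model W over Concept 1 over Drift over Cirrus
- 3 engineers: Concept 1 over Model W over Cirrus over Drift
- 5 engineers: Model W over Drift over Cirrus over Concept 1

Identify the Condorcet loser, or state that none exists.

Pairwise majorities:
Model W vs Drift: Model W, 9–6.
Model W vs Concept 1: Model W is ranked higher on 3+1+5 = 9 ballots, Concept 1 on 6. Model W wins 9–6.
Model W vs Cirrus: Model W, 9–6.
Drift vs Concept 1: Drift preferred on 3+3+5 = 11 ballots; Drift wins 11–4.
Drift vs Cirrus: Drift, 12–3.
Concept 1 vs Cirrus: Cirrus wins 8–7.
Only Concept 1 has no wins; Concept 1 is the Condorcet loser.

Concept 1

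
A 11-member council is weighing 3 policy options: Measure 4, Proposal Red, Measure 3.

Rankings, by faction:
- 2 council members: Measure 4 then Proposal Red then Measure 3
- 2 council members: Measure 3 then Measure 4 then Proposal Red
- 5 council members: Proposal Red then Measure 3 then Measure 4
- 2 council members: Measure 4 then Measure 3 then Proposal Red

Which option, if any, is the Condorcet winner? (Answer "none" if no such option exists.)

none

Pairwise majorities:
Measure 4 vs Proposal Red: Measure 4 preferred on 2+2+2 = 6 ballots; Measure 4 wins 6–5.
Measure 4 vs Measure 3: Measure 3 wins 7–4.
Proposal Red vs Measure 3: Proposal Red preferred on 2+5 = 7 ballots; Proposal Red wins 7–4.
Each option drops at least one matchup (Measure 4 loses to Measure 3; Proposal Red loses to Measure 4; Measure 3 loses to Proposal Red); the cycle Measure 4 → Proposal Red → Measure 3 → Measure 4 rules out a Condorcet winner.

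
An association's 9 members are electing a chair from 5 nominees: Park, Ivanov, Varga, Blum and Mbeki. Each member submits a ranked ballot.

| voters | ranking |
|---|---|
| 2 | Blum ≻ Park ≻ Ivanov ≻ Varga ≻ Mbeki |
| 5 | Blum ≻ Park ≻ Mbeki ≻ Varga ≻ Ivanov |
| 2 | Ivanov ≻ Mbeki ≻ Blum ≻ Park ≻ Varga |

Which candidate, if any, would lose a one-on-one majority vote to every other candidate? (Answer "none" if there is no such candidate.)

Ivanov

Head-to-head results (9 voters):
Park–Ivanov: Park 7–2.
Park vs Varga: Park preferred on 2+5+2 = 9 ballots; Park wins 9–0.
Park vs Blum: 0 to 9, Blum.
Park vs Mbeki: 2+5 = 7 for Park, 2 for Mbeki — Park by 7–2.
Ivanov vs Varga: 4 to 5, Varga.
Ivanov vs Blum: Ivanov is ranked higher on 2 ballots, Blum on 7. Blum wins 7–2.
Ivanov vs Mbeki: Mbeki, 5–4.
Varga–Blum: Blum 9–0.
Varga–Mbeki: Mbeki 7–2.
Blum vs Mbeki: Blum preferred on 2+5 = 7 ballots; Blum wins 7–2.
Ivanov loses to every other candidate — it is the Condorcet loser.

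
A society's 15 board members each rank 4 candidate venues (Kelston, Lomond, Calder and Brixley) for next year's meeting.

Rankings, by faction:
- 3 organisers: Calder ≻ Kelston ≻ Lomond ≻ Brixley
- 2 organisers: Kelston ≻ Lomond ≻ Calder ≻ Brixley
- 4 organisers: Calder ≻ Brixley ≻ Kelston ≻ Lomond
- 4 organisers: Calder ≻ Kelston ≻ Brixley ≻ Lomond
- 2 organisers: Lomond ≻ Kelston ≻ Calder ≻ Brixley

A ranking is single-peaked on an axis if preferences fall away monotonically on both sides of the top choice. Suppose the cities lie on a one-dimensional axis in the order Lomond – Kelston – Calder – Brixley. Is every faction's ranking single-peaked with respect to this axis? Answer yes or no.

Axis positions: Lomond=1, Kelston=2, Calder=3, Brixley=4.
Faction 1 (peak Calder at position 3): ranking walks positions 3-2-1-4, expanding outward from the peak — single-peaked.
Faction 2 (peak Kelston at position 2): ranking walks positions 2-1-3-4, expanding outward from the peak — single-peaked.
Faction 3 (peak Calder at position 3): ranking walks positions 3-4-2-1, expanding outward from the peak — single-peaked.
Faction 4 (peak Calder at position 3): ranking walks positions 3-2-4-1, expanding outward from the peak — single-peaked.
Faction 5 (peak Lomond at position 1): ranking walks positions 1-2-3-4, expanding outward from the peak — single-peaked.
Every ranking is single-peaked on this axis.

yes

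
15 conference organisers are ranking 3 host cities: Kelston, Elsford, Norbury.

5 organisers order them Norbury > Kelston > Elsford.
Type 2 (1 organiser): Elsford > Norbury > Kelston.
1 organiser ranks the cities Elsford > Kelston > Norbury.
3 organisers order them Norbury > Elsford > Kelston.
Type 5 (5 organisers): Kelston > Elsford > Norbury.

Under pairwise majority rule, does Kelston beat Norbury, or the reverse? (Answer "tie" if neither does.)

Norbury

Ballots ranking Kelston above Norbury: 1 + 5 = 6.
Ballots ranking Norbury above Kelston: 15 − 6 = 9.
Norbury wins the head-to-head 9–6.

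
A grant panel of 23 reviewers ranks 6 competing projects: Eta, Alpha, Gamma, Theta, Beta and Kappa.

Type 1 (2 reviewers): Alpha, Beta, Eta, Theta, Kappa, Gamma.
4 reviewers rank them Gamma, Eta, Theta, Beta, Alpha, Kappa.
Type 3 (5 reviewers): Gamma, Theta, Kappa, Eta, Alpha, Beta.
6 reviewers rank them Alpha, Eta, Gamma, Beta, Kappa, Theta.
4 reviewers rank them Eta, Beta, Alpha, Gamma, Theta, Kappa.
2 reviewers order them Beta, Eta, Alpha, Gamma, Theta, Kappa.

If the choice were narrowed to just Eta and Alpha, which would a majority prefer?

Eta

Ballots ranking Eta above Alpha: 4 + 5 + 4 + 2 = 15.
Ballots ranking Alpha above Eta: 23 − 15 = 8.
Eta wins the head-to-head 15–8.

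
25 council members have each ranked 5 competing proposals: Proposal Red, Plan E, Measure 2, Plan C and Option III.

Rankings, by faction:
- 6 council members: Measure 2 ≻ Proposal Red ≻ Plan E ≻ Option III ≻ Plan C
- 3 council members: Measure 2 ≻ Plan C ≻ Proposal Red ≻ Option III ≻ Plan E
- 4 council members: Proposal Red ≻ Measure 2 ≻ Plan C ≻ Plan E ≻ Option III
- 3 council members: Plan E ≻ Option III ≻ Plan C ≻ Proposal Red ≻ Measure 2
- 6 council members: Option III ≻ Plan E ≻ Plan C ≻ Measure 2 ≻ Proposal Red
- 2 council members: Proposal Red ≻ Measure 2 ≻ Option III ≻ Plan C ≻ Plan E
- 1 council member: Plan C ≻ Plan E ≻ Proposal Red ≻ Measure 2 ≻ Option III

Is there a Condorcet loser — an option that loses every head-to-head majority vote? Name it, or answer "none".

none

Head-to-head results (25 council members):
Proposal Red vs Plan E: 6+3+4+2 = 15 for Proposal Red, 10 for Plan E — Proposal Red by 15–10.
Proposal Red–Measure 2: Measure 2 15–10.
Proposal Red vs Plan C: Proposal Red is ranked higher on 6+4+2 = 12 ballots, Plan C on 13. Plan C wins 13–12.
Proposal Red–Option III: Proposal Red 16–9.
Plan E vs Measure 2: Measure 2, 15–10.
Plan E vs Plan C: Plan E is ranked higher on 6+3+6 = 15 ballots, Plan C on 10. Plan E wins 15–10.
Plan E vs Option III: Plan E wins 14–11.
Measure 2 vs Plan C: Measure 2 is ranked higher on 6+3+4+2 = 15 ballots, Plan C on 10. Measure 2 wins 15–10.
Measure 2 vs Option III: Measure 2 wins 16–9.
Plan C vs Option III: Option III wins 17–8.
No option is winless: Proposal Red beats Plan E; Plan E beats Plan C; Measure 2 beats Proposal Red; Plan C beats Proposal Red; Option III beats Plan C. There is no Condorcet loser.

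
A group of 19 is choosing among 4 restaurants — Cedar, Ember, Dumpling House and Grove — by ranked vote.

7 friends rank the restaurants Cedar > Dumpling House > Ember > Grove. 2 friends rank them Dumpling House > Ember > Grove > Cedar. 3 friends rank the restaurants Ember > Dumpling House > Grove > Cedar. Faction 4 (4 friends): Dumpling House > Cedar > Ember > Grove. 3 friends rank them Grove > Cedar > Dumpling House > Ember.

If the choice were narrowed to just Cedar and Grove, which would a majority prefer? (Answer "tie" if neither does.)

Cedar

Ballots ranking Cedar above Grove: 7 + 4 = 11.
Ballots ranking Grove above Cedar: 19 − 11 = 8.
Cedar wins the head-to-head 11–8.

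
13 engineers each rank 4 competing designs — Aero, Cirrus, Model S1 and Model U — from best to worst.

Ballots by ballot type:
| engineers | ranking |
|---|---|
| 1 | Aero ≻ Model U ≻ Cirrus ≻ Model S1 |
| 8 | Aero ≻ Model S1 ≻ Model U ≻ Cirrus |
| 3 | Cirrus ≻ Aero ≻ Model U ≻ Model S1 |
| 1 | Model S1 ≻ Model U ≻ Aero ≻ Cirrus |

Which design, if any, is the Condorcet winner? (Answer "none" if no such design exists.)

Aero

Pairwise majorities:
Aero vs Cirrus: Aero wins 10–3.
Aero vs Model S1: Aero, 12–1.
Aero vs Model U: Aero, 12–1.
Cirrus–Model S1: Model S1 9–4.
Cirrus vs Model U: Model U wins 10–3.
Model S1–Model U: Model S1 9–4.
Aero wins every pairwise contest, so Aero is the Condorcet winner.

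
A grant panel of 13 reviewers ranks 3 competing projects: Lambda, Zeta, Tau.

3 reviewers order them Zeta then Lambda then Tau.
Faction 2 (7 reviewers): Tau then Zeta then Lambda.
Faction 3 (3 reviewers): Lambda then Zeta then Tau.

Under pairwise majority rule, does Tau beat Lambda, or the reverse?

Ballots ranking Tau above Lambda: 7.
Ballots ranking Lambda above Tau: 13 − 7 = 6.
Tau wins the head-to-head 7–6.

Tau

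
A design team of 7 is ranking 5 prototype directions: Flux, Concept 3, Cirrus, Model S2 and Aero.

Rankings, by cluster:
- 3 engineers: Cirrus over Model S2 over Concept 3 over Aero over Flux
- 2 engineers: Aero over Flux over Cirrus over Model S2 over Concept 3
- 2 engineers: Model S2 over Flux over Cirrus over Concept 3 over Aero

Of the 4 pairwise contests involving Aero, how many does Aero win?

Aero against each rival (7 engineers):
Aero–Flux: Aero 5–2.
Aero vs Concept 3: 2 for Aero, 5 for Concept 3 — Concept 3 by 5–2.
Aero vs Cirrus: 2 for Aero, 5 for Cirrus — Cirrus by 5–2.
Aero–Model S2: Model S2 5–2.
Aero beats Flux; loses to Concept 3, Cirrus, Model S2 — 1 pairwise win.

1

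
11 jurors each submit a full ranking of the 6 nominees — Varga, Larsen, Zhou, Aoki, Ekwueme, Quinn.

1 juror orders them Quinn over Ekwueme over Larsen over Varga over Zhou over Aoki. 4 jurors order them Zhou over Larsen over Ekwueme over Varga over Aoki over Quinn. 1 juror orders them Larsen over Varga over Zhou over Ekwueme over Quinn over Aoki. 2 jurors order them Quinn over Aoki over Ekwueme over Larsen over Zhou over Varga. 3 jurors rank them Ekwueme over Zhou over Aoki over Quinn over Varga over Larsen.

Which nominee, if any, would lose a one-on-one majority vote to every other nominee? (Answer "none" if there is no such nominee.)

none

Head-to-head results (11 jurors):
Varga vs Larsen: Larsen, 8–3.
Varga vs Zhou: 1+1 = 2 for Varga, 9 for Zhou — Zhou by 9–2.
Varga vs Aoki: Varga, 6–5.
Varga vs Ekwueme: 1 to 10, Ekwueme.
Varga vs Quinn: Varga preferred on 4+1 = 5 ballots; Quinn wins 6–5.
Larsen vs Zhou: 4 to 7, Zhou.
Larsen vs Aoki: Larsen wins 6–5.
Larsen vs Ekwueme: Larsen preferred on 4+1 = 5 ballots; Ekwueme wins 6–5.
Larsen vs Quinn: Quinn wins 6–5.
Zhou vs Aoki: Zhou is ranked higher on 1+4+1+3 = 9 ballots, Aoki on 2. Zhou wins 9–2.
Zhou vs Ekwueme: Ekwueme wins 6–5.
Zhou vs Quinn: Zhou, 8–3.
Aoki vs Ekwueme: 2 for Aoki, 9 for Ekwueme — Ekwueme by 9–2.
Aoki vs Quinn: Aoki, 7–4.
Ekwueme vs Quinn: 8 to 3, Ekwueme.
Each nominee has at least one pairwise win (Varga beats Aoki; Larsen beats Varga; Zhou beats Varga; Aoki beats Quinn; Ekwueme beats Varga; Quinn beats Varga) — no Condorcet loser.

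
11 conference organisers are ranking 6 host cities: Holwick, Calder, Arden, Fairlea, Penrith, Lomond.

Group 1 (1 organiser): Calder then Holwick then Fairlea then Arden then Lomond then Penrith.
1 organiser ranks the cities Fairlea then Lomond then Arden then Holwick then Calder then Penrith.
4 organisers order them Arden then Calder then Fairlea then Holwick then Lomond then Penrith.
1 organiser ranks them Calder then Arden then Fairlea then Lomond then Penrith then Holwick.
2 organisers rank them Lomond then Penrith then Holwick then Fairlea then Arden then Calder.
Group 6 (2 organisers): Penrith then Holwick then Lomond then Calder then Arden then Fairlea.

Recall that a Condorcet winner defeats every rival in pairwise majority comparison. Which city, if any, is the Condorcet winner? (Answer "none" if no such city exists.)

Head-to-head results (11 organisers):
Holwick vs Calder: 5 to 6, Calder.
Holwick vs Arden: Arden, 6–5.
Holwick vs Fairlea: Holwick is ranked higher on 1+2+2 = 5 ballots, Fairlea on 6. Fairlea wins 6–5.
Holwick–Penrith: Holwick 6–5.
Holwick vs Lomond: Holwick, 7–4.
Calder vs Arden: Arden wins 7–4.
Calder vs Fairlea: 1+4+1+2 = 8 for Calder, 3 for Fairlea — Calder by 8–3.
Calder vs Penrith: 1+1+4+1 = 7 for Calder, 4 for Penrith — Calder by 7–4.
Calder vs Lomond: Calder preferred on 1+4+1 = 6 ballots; Calder wins 6–5.
Arden–Fairlea: Arden 7–4.
Arden vs Penrith: Arden wins 7–4.
Arden vs Lomond: Arden is ranked higher on 1+4+1 = 6 ballots, Lomond on 5. Arden wins 6–5.
Fairlea vs Penrith: Fairlea, 7–4.
Fairlea vs Lomond: Fairlea preferred on 1+1+4+1 = 7 ballots; Fairlea wins 7–4.
Penrith vs Lomond: Lomond wins 9–2.
Arden beats each of Holwick, Calder, Fairlea, Penrith, Lomond — Arden is the Condorcet winner.

Arden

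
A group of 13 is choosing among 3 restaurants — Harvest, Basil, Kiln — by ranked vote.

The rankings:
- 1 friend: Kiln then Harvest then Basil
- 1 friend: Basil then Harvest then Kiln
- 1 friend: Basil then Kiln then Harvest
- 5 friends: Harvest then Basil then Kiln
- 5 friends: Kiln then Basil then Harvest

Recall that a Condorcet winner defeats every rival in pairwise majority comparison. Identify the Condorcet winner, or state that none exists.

Basil

Head-to-head results (13 friends):
Harvest–Basil: Basil 7–6.
Harvest vs Kiln: Kiln wins 7–6.
Basil vs Kiln: Basil, 7–6.
Only Basil has no losses; Basil is the Condorcet winner.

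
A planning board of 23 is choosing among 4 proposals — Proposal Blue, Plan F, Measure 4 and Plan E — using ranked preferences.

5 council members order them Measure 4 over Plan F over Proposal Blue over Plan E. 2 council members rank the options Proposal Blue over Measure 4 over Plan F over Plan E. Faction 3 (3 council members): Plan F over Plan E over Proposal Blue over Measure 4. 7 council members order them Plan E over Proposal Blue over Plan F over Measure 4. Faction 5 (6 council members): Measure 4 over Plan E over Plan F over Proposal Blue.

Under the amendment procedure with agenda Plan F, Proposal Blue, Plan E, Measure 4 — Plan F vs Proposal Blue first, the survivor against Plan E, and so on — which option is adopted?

Measure 4

Round 1: Plan F vs Proposal Blue — 14–9, Plan F advances.
Round 2: Plan F vs Plan E — 10–13, Plan E advances.
Round 3: Plan E vs Measure 4 — 10–13, Measure 4 advances.
The agenda winner is Measure 4.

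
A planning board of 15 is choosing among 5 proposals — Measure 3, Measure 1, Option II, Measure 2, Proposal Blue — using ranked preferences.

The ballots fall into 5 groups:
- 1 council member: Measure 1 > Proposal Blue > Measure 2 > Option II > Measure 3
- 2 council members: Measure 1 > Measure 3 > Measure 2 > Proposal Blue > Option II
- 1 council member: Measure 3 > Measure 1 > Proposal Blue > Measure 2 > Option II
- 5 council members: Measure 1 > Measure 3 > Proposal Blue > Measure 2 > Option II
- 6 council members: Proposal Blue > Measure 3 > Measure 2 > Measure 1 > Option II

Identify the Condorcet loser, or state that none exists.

Option II

Pairwise majorities:
Measure 3 vs Measure 1: Measure 1, 8–7.
Measure 3 vs Option II: 14 to 1, Measure 3.
Measure 3 vs Measure 2: Measure 3, 14–1.
Measure 3 vs Proposal Blue: Measure 3 preferred on 2+1+5 = 8 ballots; Measure 3 wins 8–7.
Measure 1 vs Option II: 1+2+1+5+6 = 15 for Measure 1, 0 for Option II — Measure 1 by 15–0.
Measure 1 vs Measure 2: Measure 1, 9–6.
Measure 1 vs Proposal Blue: 9 to 6, Measure 1.
Option II vs Measure 2: 0 for Option II, 15 for Measure 2 — Measure 2 by 15–0.
Option II vs Proposal Blue: Option II preferred on 0 ballots; Proposal Blue wins 15–0.
Measure 2 vs Proposal Blue: 2 to 13, Proposal Blue.
Option II loses to every other option — it is the Condorcet loser.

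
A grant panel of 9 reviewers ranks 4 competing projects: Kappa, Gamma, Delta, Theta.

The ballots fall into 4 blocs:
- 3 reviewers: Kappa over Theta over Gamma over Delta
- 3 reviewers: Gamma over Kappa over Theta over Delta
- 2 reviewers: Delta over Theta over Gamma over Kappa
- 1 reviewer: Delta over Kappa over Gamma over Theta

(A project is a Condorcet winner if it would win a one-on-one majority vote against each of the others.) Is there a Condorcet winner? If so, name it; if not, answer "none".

Pairwise majorities:
Kappa vs Gamma: Gamma, 5–4.
Kappa vs Delta: 6 to 3, Kappa.
Kappa vs Theta: Kappa wins 7–2.
Gamma–Delta: Gamma 6–3.
Gamma vs Theta: 3+1 = 4 for Gamma, 5 for Theta — Theta by 5–4.
Delta vs Theta: Theta wins 6–3.
No project is unbeaten: Kappa loses to Gamma; Gamma loses to Theta; Delta loses to Kappa; Theta loses to Kappa. In particular Kappa beats Theta beats Gamma beats Kappa is a majority cycle — no Condorcet winner exists.

none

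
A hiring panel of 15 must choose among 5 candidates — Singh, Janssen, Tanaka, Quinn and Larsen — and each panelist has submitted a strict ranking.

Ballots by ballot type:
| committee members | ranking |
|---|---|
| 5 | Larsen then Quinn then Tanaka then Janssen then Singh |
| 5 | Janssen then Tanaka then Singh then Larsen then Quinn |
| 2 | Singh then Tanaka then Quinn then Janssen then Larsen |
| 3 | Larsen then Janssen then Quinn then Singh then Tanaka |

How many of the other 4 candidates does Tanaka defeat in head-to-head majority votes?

Tanaka against each rival (15 committee members):
Tanaka vs Singh: Tanaka, 10–5.
Tanaka vs Janssen: Tanaka preferred on 5+2 = 7 ballots; Janssen wins 8–7.
Tanaka vs Quinn: Quinn, 8–7.
Tanaka vs Larsen: Larsen, 8–7.
Tanaka beats Singh; loses to Janssen, Quinn, Larsen — 1 pairwise win.

1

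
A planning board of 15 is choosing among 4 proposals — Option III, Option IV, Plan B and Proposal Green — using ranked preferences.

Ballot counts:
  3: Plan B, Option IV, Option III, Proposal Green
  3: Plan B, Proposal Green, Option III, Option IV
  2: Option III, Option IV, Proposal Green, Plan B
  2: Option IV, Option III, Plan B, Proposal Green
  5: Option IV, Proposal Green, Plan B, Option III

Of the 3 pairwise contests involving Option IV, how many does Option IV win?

Option IV against each rival (15 council members):
Option IV vs Option III: 3+2+5 = 10 for Option IV, 5 for Option III — Option IV by 10–5.
Option IV–Plan B: Option IV 9–6.
Option IV vs Proposal Green: Option IV preferred on 3+2+2+5 = 12 ballots; Option IV wins 12–3.
Option IV beats Option III, Plan B, Proposal Green — 3 pairwise wins.

3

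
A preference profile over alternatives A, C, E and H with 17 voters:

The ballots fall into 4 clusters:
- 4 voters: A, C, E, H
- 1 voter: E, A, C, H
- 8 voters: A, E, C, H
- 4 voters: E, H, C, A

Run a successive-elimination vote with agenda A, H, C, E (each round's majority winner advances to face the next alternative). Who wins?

A

Round 1: A vs H — 13–4, A advances.
Round 2: A vs C — 13–4, A advances.
Round 3: A vs E — 12–5, A advances.
A survives the agenda.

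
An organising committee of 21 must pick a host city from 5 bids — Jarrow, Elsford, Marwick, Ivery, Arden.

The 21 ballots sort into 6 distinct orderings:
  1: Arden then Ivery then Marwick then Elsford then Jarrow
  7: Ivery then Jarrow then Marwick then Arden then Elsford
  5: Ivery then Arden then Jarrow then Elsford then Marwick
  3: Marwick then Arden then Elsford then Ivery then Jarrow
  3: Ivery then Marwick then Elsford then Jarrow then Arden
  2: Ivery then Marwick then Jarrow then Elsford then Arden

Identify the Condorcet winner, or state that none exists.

Ivery

Check each pair by majority over 21 ballots:
Jarrow vs Elsford: Jarrow, 14–7.
Jarrow–Marwick: Jarrow 12–9.
Jarrow vs Ivery: Ivery, 21–0.
Jarrow–Arden: Jarrow 12–9.
Elsford–Marwick: Marwick 16–5.
Elsford vs Ivery: Ivery wins 18–3.
Elsford–Arden: Arden 16–5.
Marwick vs Ivery: Ivery, 18–3.
Marwick vs Arden: Marwick, 15–6.
Ivery vs Arden: Ivery, 17–4.
Ivery defeats every rival head-to-head and is the Condorcet winner.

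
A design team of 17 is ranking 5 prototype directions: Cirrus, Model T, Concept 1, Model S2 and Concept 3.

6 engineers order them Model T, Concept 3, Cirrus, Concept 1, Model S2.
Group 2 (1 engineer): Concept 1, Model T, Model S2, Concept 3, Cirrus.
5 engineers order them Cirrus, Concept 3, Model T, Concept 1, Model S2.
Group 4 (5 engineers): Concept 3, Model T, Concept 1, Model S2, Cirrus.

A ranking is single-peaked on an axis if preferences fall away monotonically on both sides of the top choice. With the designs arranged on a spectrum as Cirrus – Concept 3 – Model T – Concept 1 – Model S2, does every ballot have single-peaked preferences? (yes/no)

Axis positions: Cirrus=1, Concept 3=2, Model T=3, Concept 1=4, Model S2=5.
Group 1 (peak Model T at position 3): ranking walks positions 3-2-1-4-5, expanding outward from the peak — single-peaked.
Group 2 (peak Concept 1 at position 4): ranking walks positions 4-3-5-2-1, expanding outward from the peak — single-peaked.
Group 3 (peak Cirrus at position 1): ranking walks positions 1-2-3-4-5, expanding outward from the peak — single-peaked.
Group 4 (peak Concept 3 at position 2): ranking walks positions 2-3-4-5-1, expanding outward from the peak — single-peaked.
Every ranking is single-peaked on this axis.

yes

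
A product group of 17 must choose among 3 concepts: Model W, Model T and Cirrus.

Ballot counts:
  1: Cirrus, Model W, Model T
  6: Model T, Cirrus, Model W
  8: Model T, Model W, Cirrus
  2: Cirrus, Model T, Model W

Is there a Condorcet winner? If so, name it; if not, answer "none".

Pairwise majorities:
Model W–Model T: Model T 16–1.
Model W vs Cirrus: Cirrus, 9–8.
Model T–Cirrus: Model T 14–3.
Only Model T has no losses; Model T is the Condorcet winner.

Model T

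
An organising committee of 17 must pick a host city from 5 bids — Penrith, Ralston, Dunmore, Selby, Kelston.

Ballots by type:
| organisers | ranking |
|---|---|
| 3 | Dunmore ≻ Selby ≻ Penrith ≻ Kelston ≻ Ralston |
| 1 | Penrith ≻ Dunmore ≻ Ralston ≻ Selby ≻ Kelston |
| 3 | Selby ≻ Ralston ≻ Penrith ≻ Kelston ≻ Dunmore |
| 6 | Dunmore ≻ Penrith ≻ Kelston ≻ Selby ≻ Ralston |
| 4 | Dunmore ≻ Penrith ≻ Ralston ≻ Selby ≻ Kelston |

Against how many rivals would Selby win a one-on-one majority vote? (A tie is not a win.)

Selby against each rival (17 organisers):
Selby vs Penrith: Selby preferred on 3+3 = 6 ballots; Penrith wins 11–6.
Selby vs Ralston: 3+3+6 = 12 for Selby, 5 for Ralston — Selby by 12–5.
Selby vs Dunmore: 3 to 14, Dunmore.
Selby–Kelston: Selby 11–6.
Selby beats Ralston, Kelston; loses to Penrith, Dunmore — 2 pairwise wins.

2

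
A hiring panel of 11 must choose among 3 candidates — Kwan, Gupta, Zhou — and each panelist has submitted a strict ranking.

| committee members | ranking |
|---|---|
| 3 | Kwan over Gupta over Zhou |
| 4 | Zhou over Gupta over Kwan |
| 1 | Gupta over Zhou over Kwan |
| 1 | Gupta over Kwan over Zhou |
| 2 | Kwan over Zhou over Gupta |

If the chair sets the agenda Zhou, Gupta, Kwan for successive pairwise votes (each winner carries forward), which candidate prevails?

Round 1: Zhou vs Gupta — 6–5, Zhou advances.
Round 2: Zhou vs Kwan — 5–6, Kwan advances.
Kwan survives the agenda.

Kwan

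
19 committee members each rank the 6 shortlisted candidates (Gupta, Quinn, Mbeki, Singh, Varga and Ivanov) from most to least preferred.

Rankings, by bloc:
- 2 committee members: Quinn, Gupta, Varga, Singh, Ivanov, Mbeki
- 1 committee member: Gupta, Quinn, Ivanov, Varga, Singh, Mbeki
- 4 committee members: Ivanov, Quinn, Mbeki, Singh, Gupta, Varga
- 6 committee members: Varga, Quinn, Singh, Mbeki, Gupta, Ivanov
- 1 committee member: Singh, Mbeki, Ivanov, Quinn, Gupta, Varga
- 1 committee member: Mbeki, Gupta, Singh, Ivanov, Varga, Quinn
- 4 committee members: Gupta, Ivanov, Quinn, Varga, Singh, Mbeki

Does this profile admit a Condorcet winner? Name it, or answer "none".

Check each pair by majority over 19 ballots:
Gupta vs Quinn: Gupta is ranked higher on 1+1+4 = 6 ballots, Quinn on 13. Quinn wins 13–6.
Gupta vs Mbeki: 7 to 12, Mbeki.
Gupta vs Singh: Gupta preferred on 2+1+1+4 = 8 ballots; Singh wins 11–8.
Gupta vs Varga: Gupta is ranked higher on 2+1+4+1+1+4 = 13 ballots, Varga on 6. Gupta wins 13–6.
Gupta vs Ivanov: Gupta is ranked higher on 2+1+6+1+4 = 14 ballots, Ivanov on 5. Gupta wins 14–5.
Quinn vs Mbeki: Quinn preferred on 2+1+4+6+4 = 17 ballots; Quinn wins 17–2.
Quinn vs Singh: 2+1+4+6+4 = 17 for Quinn, 2 for Singh — Quinn by 17–2.
Quinn vs Varga: 2+1+4+1+4 = 12 for Quinn, 7 for Varga — Quinn by 12–7.
Quinn vs Ivanov: 9 to 10, Ivanov.
Mbeki vs Singh: Mbeki preferred on 4+1 = 5 ballots; Singh wins 14–5.
Mbeki vs Varga: 4+1+1 = 6 for Mbeki, 13 for Varga — Varga by 13–6.
Mbeki vs Ivanov: 8 to 11, Ivanov.
Singh vs Varga: Singh is ranked higher on 4+1+1 = 6 ballots, Varga on 13. Varga wins 13–6.
Singh vs Ivanov: 2+6+1+1 = 10 for Singh, 9 for Ivanov — Singh by 10–9.
Varga vs Ivanov: Varga is ranked higher on 2+6 = 8 ballots, Ivanov on 11. Ivanov wins 11–8.
No candidate is unbeaten: Gupta loses to Quinn; Quinn loses to Ivanov; Mbeki loses to Quinn; Singh loses to Quinn; Varga loses to Gupta; Ivanov loses to Gupta. In particular Gupta beats Varga beats Mbeki beats Gupta is a majority cycle — no Condorcet winner exists.

none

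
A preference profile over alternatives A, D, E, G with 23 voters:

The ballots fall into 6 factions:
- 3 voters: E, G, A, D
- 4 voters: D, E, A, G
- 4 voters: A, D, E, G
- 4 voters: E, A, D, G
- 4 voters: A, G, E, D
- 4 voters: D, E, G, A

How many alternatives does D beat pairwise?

D against each rival (23 voters):
D vs A: 8 to 15, A.
D vs E: 4+4+4 = 12 for D, 11 for E — D by 12–11.
D vs G: D wins 16–7.
D beats E, G; loses to A — 2 pairwise wins.

2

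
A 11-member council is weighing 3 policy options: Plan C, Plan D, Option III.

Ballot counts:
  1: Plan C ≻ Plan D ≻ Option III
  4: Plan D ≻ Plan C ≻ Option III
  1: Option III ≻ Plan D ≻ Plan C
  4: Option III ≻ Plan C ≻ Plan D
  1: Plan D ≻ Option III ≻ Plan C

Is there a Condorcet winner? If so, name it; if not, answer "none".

Check each pair by majority over 11 ballots:
Plan C–Plan D: Plan D 6–5.
Plan C vs Option III: Option III wins 6–5.
Plan D vs Option III: Plan D wins 6–5.
Plan D defeats every rival head-to-head and is the Condorcet winner.

Plan D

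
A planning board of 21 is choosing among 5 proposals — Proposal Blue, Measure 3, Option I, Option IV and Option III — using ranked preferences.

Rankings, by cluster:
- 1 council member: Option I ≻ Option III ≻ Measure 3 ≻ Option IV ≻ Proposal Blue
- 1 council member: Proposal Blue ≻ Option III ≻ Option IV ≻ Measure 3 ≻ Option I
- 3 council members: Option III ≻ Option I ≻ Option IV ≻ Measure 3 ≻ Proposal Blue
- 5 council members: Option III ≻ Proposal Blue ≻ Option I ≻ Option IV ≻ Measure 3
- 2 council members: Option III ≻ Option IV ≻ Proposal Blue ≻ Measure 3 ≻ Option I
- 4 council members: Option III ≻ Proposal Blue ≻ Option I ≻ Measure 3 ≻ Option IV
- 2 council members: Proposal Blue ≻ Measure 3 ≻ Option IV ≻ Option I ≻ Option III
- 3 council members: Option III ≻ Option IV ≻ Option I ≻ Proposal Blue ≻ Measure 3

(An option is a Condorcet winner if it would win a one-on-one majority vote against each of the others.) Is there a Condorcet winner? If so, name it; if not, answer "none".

Head-to-head results (21 council members):
Proposal Blue–Measure 3: Proposal Blue 17–4.
Proposal Blue vs Option I: Proposal Blue, 14–7.
Proposal Blue–Option IV: Proposal Blue 12–9.
Proposal Blue vs Option III: Option III, 18–3.
Measure 3–Option I: Option I 16–5.
Measure 3 vs Option IV: Option IV wins 14–7.
Measure 3 vs Option III: Option III wins 19–2.
Option I vs Option IV: Option I wins 13–8.
Option I vs Option III: Option III, 18–3.
Option IV–Option III: Option III 19–2.
Option III wins every pairwise contest, so Option III is the Condorcet winner.

Option III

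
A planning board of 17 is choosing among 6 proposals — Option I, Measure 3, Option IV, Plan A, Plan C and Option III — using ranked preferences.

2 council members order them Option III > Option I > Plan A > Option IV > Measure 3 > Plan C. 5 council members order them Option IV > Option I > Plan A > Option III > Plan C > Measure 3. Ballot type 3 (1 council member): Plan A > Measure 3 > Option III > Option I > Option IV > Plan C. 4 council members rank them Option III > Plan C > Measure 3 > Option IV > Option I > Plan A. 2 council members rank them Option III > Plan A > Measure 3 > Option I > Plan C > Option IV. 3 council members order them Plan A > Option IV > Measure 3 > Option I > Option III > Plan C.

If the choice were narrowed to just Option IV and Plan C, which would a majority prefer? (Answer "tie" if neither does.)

Option IV

Ballots ranking Option IV above Plan C: 2 + 5 + 1 + 3 = 11.
Ballots ranking Plan C above Option IV: 17 − 11 = 6.
Option IV wins the head-to-head 11–6.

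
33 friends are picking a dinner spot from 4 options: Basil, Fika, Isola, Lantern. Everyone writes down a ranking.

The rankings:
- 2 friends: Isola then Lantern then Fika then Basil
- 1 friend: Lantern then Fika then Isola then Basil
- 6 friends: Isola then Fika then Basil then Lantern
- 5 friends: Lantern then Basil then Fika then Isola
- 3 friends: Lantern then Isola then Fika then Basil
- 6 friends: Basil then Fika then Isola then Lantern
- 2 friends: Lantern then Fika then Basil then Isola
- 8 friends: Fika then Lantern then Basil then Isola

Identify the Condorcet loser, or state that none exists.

Pairwise majorities:
Basil vs Fika: 5+6 = 11 for Basil, 22 for Fika — Fika by 22–11.
Basil–Isola: Basil 21–12.
Basil vs Lantern: Lantern, 21–12.
Fika vs Isola: Fika is ranked higher on 1+5+6+2+8 = 22 ballots, Isola on 11. Fika wins 22–11.
Fika vs Lantern: Fika, 20–13.
Isola vs Lantern: Isola is ranked higher on 2+6+6 = 14 ballots, Lantern on 19. Lantern wins 19–14.
Isola loses to every other restaurant — it is the Condorcet loser.

Isola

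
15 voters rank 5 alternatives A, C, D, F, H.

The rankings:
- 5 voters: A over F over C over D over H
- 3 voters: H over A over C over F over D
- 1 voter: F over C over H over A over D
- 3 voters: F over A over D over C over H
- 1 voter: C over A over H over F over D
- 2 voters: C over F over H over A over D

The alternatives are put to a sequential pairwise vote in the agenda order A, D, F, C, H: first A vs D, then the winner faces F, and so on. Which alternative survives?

Round 1: A vs D — 15–0, A advances.
Round 2: A vs F — 9–6, A advances.
Round 3: A vs C — 11–4, A advances.
Round 4: A vs H — 9–6, A advances.
The agenda winner is A.

A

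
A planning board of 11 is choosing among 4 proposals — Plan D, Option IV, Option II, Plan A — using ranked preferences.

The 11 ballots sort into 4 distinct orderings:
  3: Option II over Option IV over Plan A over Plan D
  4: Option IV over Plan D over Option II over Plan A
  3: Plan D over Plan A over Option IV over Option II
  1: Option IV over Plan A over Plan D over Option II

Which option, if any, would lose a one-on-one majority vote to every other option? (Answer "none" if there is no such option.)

Plan A

Pairwise majorities:
Plan D vs Option IV: Plan D is ranked higher on 3 ballots, Option IV on 8. Option IV wins 8–3.
Plan D vs Option II: Plan D preferred on 4+3+1 = 8 ballots; Plan D wins 8–3.
Plan D vs Plan A: Plan D is ranked higher on 4+3 = 7 ballots, Plan A on 4. Plan D wins 7–4.
Option IV–Option II: Option IV 8–3.
Option IV vs Plan A: 8 to 3, Option IV.
Option II vs Plan A: Option II, 7–4.
Only Plan A has no wins; Plan A is the Condorcet loser.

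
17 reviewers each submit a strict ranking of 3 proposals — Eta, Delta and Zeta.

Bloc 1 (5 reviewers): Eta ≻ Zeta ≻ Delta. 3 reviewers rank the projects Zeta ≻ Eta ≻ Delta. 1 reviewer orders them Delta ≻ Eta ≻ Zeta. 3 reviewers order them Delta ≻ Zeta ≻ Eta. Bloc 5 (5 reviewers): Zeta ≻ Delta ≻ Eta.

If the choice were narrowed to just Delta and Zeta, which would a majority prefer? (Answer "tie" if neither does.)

Zeta

Ballots ranking Delta above Zeta: 1 + 3 = 4.
Ballots ranking Zeta above Delta: 17 − 4 = 13.
Zeta wins the head-to-head 13–4.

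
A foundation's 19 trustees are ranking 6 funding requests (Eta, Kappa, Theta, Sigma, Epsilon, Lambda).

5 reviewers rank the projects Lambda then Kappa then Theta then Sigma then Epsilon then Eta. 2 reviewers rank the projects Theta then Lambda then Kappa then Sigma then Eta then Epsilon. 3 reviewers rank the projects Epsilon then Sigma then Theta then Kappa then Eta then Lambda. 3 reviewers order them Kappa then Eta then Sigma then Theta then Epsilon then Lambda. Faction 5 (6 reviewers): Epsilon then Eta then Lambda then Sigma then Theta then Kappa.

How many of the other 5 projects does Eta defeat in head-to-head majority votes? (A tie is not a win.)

Eta against each rival (19 reviewers):
Eta vs Kappa: Kappa, 13–6.
Eta vs Theta: Theta wins 10–9.
Eta vs Sigma: Sigma wins 10–9.
Eta vs Epsilon: Epsilon, 14–5.
Eta vs Lambda: Eta wins 12–7.
Eta beats Lambda; loses to Kappa, Theta, Sigma, Epsilon — 1 pairwise win.

1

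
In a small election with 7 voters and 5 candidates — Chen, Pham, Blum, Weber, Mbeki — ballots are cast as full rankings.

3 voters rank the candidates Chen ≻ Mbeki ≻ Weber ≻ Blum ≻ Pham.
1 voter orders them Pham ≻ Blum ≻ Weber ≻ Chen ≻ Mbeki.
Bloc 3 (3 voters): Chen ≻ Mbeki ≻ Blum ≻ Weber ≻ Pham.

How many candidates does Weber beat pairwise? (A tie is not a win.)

1

Weber against each rival (7 voters):
Weber vs Chen: Weber is ranked higher on 1 ballot, Chen on 6. Chen wins 6–1.
Weber vs Pham: Weber preferred on 3+3 = 6 ballots; Weber wins 6–1.
Weber vs Blum: Blum wins 4–3.
Weber–Mbeki: Mbeki 6–1.
Weber beats Pham; loses to Chen, Blum, Mbeki — 1 pairwise win.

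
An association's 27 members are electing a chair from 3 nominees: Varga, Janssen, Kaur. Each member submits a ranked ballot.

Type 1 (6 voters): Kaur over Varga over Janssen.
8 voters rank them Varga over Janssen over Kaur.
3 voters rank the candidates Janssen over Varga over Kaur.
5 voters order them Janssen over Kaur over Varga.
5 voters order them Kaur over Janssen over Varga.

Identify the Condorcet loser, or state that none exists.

none

Head-to-head results (27 voters):
Varga vs Janssen: 6+8 = 14 for Varga, 13 for Janssen — Varga by 14–13.
Varga–Kaur: Kaur 16–11.
Janssen–Kaur: Janssen 16–11.
Each candidate has at least one pairwise win (Varga beats Janssen; Janssen beats Kaur; Kaur beats Varga) — no Condorcet loser.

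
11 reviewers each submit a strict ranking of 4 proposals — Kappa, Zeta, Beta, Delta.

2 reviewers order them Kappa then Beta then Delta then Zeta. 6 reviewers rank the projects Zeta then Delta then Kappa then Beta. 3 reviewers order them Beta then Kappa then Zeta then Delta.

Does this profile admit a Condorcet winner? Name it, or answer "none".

Zeta

Head-to-head results (11 reviewers):
Kappa vs Zeta: 2+3 = 5 for Kappa, 6 for Zeta — Zeta by 6–5.
Kappa vs Beta: Kappa preferred on 2+6 = 8 ballots; Kappa wins 8–3.
Kappa vs Delta: 5 to 6, Delta.
Zeta vs Beta: 6 to 5, Zeta.
Zeta vs Delta: Zeta preferred on 6+3 = 9 ballots; Zeta wins 9–2.
Beta vs Delta: Beta is ranked higher on 2+3 = 5 ballots, Delta on 6. Delta wins 6–5.
Only Zeta has no losses; Zeta is the Condorcet winner.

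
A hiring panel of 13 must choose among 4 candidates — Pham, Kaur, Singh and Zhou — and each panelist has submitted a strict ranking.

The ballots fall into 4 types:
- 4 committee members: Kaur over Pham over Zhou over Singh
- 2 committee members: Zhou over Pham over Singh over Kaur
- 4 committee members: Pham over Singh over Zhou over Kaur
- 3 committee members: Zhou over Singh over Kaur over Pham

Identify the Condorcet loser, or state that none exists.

Head-to-head results (13 committee members):
Pham vs Kaur: Pham preferred on 2+4 = 6 ballots; Kaur wins 7–6.
Pham vs Singh: Pham is ranked higher on 4+2+4 = 10 ballots, Singh on 3. Pham wins 10–3.
Pham–Zhou: Pham 8–5.
Kaur–Singh: Singh 9–4.
Kaur vs Zhou: Zhou wins 9–4.
Singh–Zhou: Zhou 9–4.
Every candidate wins at least one matchup (Pham beats Singh; Kaur beats Pham; Singh beats Kaur; Zhou beats Kaur), so there is no Condorcet loser.

none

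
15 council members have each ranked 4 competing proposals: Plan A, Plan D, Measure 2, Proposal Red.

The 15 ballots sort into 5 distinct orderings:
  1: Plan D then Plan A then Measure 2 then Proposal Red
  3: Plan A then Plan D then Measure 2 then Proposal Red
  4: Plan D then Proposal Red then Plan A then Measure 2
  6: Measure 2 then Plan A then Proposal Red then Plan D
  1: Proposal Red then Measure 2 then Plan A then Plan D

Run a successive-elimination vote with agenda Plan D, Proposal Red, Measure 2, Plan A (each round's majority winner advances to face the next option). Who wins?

Round 1: Plan D vs Proposal Red — 8–7, Plan D advances.
Round 2: Plan D vs Measure 2 — 8–7, Plan D advances.
Round 3: Plan D vs Plan A — 5–10, Plan A advances.
The agenda winner is Plan A.

Plan A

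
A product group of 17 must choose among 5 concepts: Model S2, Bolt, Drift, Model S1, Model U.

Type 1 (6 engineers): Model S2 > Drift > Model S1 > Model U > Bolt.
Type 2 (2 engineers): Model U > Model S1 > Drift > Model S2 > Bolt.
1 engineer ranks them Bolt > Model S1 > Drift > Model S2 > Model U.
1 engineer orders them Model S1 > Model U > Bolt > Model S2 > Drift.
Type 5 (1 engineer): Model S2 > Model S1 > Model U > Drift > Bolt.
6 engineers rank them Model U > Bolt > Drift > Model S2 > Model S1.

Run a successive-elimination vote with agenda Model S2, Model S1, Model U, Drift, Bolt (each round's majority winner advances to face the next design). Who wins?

Model U

Round 1: Model S2 vs Model S1 — 13–4, Model S2 advances.
Round 2: Model S2 vs Model U — 8–9, Model U advances.
Round 3: Model U vs Drift — 10–7, Model U advances.
Round 4: Model U vs Bolt — 16–1, Model U advances.
Model U survives the agenda.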